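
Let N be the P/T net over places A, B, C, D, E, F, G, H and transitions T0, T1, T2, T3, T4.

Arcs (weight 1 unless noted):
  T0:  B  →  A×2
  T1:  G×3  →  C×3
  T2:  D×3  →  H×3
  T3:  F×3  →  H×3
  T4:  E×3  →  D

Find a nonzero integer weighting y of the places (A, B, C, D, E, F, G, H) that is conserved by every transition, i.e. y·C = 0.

Incidence matrix C (rows=places, cols=transitions):
       T0   T1   T2   T3   T4
    A   2    0    0    0    0
    B  -1    0    0    0    0
    C   0    3    0    0    0
    D   0    0   -3    0    1
    E   0    0    0    0   -3
    F   0    0    0   -3    0
    G   0   -3    0    0    0
    H   0    0    3    3    0

Candidate y = [1, 2, 0, 0, 0, 0, 0, 0]; check y·C column-wise:
  col T0: 1·2 + 2·-1 = 0
  col T1: 1·0 + 2·0 + 0·3 + 0·-3 = 0
  col T2: 1·0 + 2·0 + 0·-3 + 0·3 = 0
  col T3: 1·0 + 2·0 + 0·-3 + 0·3 = 0
  col T4: 1·0 + 2·0 + 0·1 + 0·-3 = 0

y = (A:1, B:2, C:0, D:0, E:0, F:0, G:0, H:0)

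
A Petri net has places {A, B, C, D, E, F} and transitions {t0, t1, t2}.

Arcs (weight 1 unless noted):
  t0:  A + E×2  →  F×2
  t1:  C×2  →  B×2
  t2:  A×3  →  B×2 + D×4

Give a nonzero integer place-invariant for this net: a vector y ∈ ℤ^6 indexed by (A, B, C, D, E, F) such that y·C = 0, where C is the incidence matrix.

Incidence matrix C (rows=places, cols=transitions):
       t0   t1   t2
    A  -1    0   -3
    B   0    2    2
    C   0   -2    0
    D   0    0    4
    E  -2    0    0
    F   2    0    0

Candidate y = [0, 2, 2, -1, 0, 0]; check y·C column-wise:
  col t0: 0·-1 + 2·0 + 2·0 + -1·0 + 0·-2 + 0·2 = 0
  col t1: 2·2 + 2·-2 + -1·0 = 0
  col t2: 0·-3 + 2·2 + 2·0 + -1·4 = 0

y = (A:0, B:2, C:2, D:-1, E:0, F:0)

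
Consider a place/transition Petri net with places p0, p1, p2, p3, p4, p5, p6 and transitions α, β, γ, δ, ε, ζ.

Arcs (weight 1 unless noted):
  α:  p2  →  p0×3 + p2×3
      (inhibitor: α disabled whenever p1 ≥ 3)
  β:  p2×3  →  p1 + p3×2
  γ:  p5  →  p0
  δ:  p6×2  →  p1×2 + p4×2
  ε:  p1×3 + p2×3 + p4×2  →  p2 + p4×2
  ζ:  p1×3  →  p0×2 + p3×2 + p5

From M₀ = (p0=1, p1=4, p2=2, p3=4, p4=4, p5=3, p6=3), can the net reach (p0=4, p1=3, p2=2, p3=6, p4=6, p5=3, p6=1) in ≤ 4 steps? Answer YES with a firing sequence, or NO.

YES — reachable via ⟨γ, δ, ζ⟩ (3 firings)

step 1: fire γ:  (p0=1, p1=4, p2=2, p3=4, p4=4, p5=3, p6=3) → (p0=2, p1=4, p2=2, p3=4, p4=4, p5=2, p6=3)
step 2: fire δ:  (p0=2, p1=4, p2=2, p3=4, p4=4, p5=2, p6=3) → (p0=2, p1=6, p2=2, p3=4, p4=6, p5=2, p6=1)
step 3: fire ζ:  (p0=2, p1=6, p2=2, p3=4, p4=6, p5=2, p6=1) → (p0=4, p1=3, p2=2, p3=6, p4=6, p5=3, p6=1)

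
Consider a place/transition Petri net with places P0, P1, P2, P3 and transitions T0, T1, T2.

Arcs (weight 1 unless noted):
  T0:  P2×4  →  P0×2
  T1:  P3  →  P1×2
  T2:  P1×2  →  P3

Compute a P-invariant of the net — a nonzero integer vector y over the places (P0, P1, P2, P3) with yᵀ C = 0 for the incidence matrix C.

Incidence matrix C (rows=places, cols=transitions):
       T0   T1   T2
   P0   2    0    0
   P1   0    2   -2
   P2  -4    0    0
   P3   0   -1    1

Candidate y = [2, 0, 1, 0]; check y·C column-wise:
  col T0: 2·2 + 1·-4 = 0
  col T1: 2·0 + 0·2 + 1·0 + 0·-1 = 0
  col T2: 2·0 + 0·-2 + 1·0 + 0·1 = 0

y = (P0:2, P1:0, P2:1, P3:0)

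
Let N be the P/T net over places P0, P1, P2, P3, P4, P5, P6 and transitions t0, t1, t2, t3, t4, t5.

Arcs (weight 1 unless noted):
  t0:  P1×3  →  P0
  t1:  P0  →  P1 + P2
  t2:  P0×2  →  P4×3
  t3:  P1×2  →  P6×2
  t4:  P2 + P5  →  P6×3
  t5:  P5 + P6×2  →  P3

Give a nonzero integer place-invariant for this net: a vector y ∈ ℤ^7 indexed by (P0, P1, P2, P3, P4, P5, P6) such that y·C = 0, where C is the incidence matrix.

Incidence matrix C (rows=places, cols=transitions):
       t0   t1   t2   t3   t4   t5
   P0   1   -1   -2    0    0    0
   P1  -3    1    0   -2    0    0
   P2   0    1    0    0   -1    0
   P3   0    0    0    0    0    1
   P4   0    0    3    0    0    0
   P5   0    0    0    0   -1   -1
   P6   0    0    0    2    3   -2

Candidate y = [3, 1, 2, 3, 2, 1, 1]; check y·C column-wise:
  col t0: 3·1 + 1·-3 + 2·0 + 3·0 + 2·0 + 1·0 + 1·0 = 0
  col t1: 3·-1 + 1·1 + 2·1 + 3·0 + 2·0 + 1·0 + 1·0 = 0
  col t2: 3·-2 + 1·0 + 2·0 + 3·0 + 2·3 + 1·0 + 1·0 = 0
  col t3: 3·0 + 1·-2 + 2·0 + 3·0 + 2·0 + 1·0 + 1·2 = 0
  col t4: 3·0 + 1·0 + 2·-1 + 3·0 + 2·0 + 1·-1 + 1·3 = 0
  col t5: 3·0 + 1·0 + 2·0 + 3·1 + 2·0 + 1·-1 + 1·-2 = 0

y = (P0:3, P1:1, P2:2, P3:3, P4:2, P5:1, P6:1)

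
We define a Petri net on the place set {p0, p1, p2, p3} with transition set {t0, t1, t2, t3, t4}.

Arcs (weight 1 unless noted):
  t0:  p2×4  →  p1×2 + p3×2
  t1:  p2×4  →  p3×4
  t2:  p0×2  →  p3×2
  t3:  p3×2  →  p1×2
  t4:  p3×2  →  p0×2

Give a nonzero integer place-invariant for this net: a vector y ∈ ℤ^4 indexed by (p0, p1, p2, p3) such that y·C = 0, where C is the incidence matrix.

y = (p0:1, p1:1, p2:1, p3:1)

Incidence matrix C (rows=places, cols=transitions):
       t0   t1   t2   t3   t4
   p0   0    0   -2    0    2
   p1   2    0    0    2    0
   p2  -4   -4    0    0    0
   p3   2    4    2   -2   -2

Candidate y = [1, 1, 1, 1]; check y·C column-wise:
  col t0: 1·0 + 1·2 + 1·-4 + 1·2 = 0
  col t1: 1·0 + 1·0 + 1·-4 + 1·4 = 0
  col t2: 1·-2 + 1·0 + 1·0 + 1·2 = 0
  col t3: 1·0 + 1·2 + 1·0 + 1·-2 = 0
  col t4: 1·2 + 1·0 + 1·0 + 1·-2 = 0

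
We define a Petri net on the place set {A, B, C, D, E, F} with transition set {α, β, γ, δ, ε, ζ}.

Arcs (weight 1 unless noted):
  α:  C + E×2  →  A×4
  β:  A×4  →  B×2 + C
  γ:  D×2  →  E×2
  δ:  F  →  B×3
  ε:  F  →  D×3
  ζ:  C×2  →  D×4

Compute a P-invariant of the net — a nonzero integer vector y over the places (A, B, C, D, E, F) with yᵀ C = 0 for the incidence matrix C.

Incidence matrix C (rows=places, cols=transitions):
        α    β    γ    δ    ε    ζ
    A   4   -4    0    0    0    0
    B   0    2    0    3    0    0
    C  -1    1    0    0    0   -2
    D   0    0   -2    0    3    4
    E  -2    0    2    0    0    0
    F   0    0    0   -1   -1    0

Candidate y = [1, 1, 2, 1, 1, 3]; check y·C column-wise:
  col α: 1·4 + 1·0 + 2·-1 + 1·0 + 1·-2 + 3·0 = 0
  col β: 1·-4 + 1·2 + 2·1 + 1·0 + 1·0 + 3·0 = 0
  col γ: 1·0 + 1·0 + 2·0 + 1·-2 + 1·2 + 3·0 = 0
  col δ: 1·0 + 1·3 + 2·0 + 1·0 + 1·0 + 3·-1 = 0
  col ε: 1·0 + 1·0 + 2·0 + 1·3 + 1·0 + 3·-1 = 0
  col ζ: 1·0 + 1·0 + 2·-2 + 1·4 + 1·0 + 3·0 = 0

y = (A:1, B:1, C:2, D:1, E:1, F:3)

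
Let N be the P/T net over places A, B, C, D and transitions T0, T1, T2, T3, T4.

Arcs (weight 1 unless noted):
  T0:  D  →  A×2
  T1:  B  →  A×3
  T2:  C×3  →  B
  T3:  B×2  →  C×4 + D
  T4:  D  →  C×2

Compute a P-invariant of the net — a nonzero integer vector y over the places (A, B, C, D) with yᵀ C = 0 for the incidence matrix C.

Incidence matrix C (rows=places, cols=transitions):
       T0   T1   T2   T3   T4
    A   2    3    0    0    0
    B   0   -1    1   -2    0
    C   0    0   -3    4    2
    D  -1    0    0    1   -1

Candidate y = [1, 3, 1, 2]; check y·C column-wise:
  col T0: 1·2 + 3·0 + 1·0 + 2·-1 = 0
  col T1: 1·3 + 3·-1 + 1·0 + 2·0 = 0
  col T2: 1·0 + 3·1 + 1·-3 + 2·0 = 0
  col T3: 1·0 + 3·-2 + 1·4 + 2·1 = 0
  col T4: 1·0 + 3·0 + 1·2 + 2·-1 = 0

y = (A:1, B:3, C:1, D:2)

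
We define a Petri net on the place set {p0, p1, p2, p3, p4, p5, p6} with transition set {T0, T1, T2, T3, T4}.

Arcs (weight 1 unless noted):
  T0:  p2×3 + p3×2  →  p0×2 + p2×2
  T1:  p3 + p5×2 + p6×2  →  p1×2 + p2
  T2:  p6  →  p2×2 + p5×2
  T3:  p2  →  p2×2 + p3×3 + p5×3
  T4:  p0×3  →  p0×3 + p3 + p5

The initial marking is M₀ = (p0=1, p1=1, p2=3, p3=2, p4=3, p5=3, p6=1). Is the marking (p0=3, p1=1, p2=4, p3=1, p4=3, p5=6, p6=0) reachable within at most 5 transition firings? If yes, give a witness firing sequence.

step 1: fire T0:  (p0=1, p1=1, p2=3, p3=2, p4=3, p5=3, p6=1) → (p0=3, p1=1, p2=2, p3=0, p4=3, p5=3, p6=1)
step 2: fire T2:  (p0=3, p1=1, p2=2, p3=0, p4=3, p5=3, p6=1) → (p0=3, p1=1, p2=4, p3=0, p4=3, p5=5, p6=0)
step 3: fire T4:  (p0=3, p1=1, p2=4, p3=0, p4=3, p5=5, p6=0) → (p0=3, p1=1, p2=4, p3=1, p4=3, p5=6, p6=0)

YES — reachable via ⟨T0, T2, T4⟩ (3 firings)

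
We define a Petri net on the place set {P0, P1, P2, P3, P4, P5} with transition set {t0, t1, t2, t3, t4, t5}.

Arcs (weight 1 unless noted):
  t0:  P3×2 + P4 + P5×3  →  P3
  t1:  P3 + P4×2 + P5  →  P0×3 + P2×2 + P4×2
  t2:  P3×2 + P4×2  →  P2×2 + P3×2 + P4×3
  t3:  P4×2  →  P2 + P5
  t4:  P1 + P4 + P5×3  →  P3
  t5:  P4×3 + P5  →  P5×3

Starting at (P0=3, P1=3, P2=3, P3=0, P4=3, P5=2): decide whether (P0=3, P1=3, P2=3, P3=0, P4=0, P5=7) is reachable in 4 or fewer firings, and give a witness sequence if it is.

NO — not reachable within 4 firings

depth 0: 1 marking
depth 1: 3 markings reached so far
depth 2: 4 markings reached so far
depth 3: 4 markings reached so far
(frontier empty at depth 3; search complete)
target is not among the 4 markings reachable within 4 steps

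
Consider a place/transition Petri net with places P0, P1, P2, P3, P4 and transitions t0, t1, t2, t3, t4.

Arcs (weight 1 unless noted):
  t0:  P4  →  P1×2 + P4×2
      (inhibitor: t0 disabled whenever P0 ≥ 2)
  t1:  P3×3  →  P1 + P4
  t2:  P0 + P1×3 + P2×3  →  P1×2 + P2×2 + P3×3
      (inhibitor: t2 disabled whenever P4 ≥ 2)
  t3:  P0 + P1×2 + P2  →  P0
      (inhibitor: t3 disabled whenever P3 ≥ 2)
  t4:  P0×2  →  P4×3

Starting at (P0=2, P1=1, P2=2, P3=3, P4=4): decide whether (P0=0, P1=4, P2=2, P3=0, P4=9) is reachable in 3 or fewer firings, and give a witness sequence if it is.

step 1: fire t1:  (P0=2, P1=1, P2=2, P3=3, P4=4) → (P0=2, P1=2, P2=2, P3=0, P4=5)
step 2: fire t4:  (P0=2, P1=2, P2=2, P3=0, P4=5) → (P0=0, P1=2, P2=2, P3=0, P4=8)
step 3: fire t0:  (P0=0, P1=2, P2=2, P3=0, P4=8) → (P0=0, P1=4, P2=2, P3=0, P4=9)

YES — reachable via ⟨t1, t4, t0⟩ (3 firings)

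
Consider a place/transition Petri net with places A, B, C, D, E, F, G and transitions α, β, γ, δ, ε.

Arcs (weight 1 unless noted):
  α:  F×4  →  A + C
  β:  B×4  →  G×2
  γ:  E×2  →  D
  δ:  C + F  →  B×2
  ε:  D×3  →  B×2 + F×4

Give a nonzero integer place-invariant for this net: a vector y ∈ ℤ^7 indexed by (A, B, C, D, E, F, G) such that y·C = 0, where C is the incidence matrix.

y = (A:15, B:0, C:-3, D:4, E:2, F:3, G:0)

Incidence matrix C (rows=places, cols=transitions):
        α    β    γ    δ    ε
    A   1    0    0    0    0
    B   0   -4    0    2    2
    C   1    0    0   -1    0
    D   0    0    1    0   -3
    E   0    0   -2    0    0
    F  -4    0    0   -1    4
    G   0    2    0    0    0

Candidate y = [15, 0, -3, 4, 2, 3, 0]; check y·C column-wise:
  col α: 15·1 + -3·1 + 4·0 + 2·0 + 3·-4 = 0
  col β: 15·0 + 0·-4 + -3·0 + 4·0 + 2·0 + 3·0 + 0·2 = 0
  col γ: 15·0 + -3·0 + 4·1 + 2·-2 + 3·0 = 0
  col δ: 15·0 + 0·2 + -3·-1 + 4·0 + 2·0 + 3·-1 = 0
  col ε: 15·0 + 0·2 + -3·0 + 4·-3 + 2·0 + 3·4 = 0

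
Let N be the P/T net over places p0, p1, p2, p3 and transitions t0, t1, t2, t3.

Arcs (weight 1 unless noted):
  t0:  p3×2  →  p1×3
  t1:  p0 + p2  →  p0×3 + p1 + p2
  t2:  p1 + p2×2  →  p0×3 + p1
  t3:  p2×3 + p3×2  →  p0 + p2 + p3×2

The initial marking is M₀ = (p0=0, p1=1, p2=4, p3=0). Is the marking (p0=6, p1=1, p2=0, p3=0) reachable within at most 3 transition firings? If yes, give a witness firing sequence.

YES — reachable via ⟨t2, t2⟩ (2 firings)

step 1: fire t2:  (p0=0, p1=1, p2=4, p3=0) → (p0=3, p1=1, p2=2, p3=0)
step 2: fire t2:  (p0=3, p1=1, p2=2, p3=0) → (p0=6, p1=1, p2=0, p3=0)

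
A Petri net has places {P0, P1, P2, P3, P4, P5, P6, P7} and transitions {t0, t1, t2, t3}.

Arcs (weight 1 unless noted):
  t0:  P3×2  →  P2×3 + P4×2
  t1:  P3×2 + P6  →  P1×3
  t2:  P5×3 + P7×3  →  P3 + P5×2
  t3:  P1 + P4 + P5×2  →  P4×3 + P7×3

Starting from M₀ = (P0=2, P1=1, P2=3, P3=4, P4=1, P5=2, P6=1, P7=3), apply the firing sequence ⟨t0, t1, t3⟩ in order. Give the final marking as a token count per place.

(P0=2, P1=3, P2=6, P3=0, P4=5, P5=0, P6=0, P7=6)

step 1: fire t0:  (P0=2, P1=1, P2=3, P3=4, P4=1, P5=2, P6=1, P7=3) → (P0=2, P1=1, P2=6, P3=2, P4=3, P5=2, P6=1, P7=3)
step 2: fire t1:  (P0=2, P1=1, P2=6, P3=2, P4=3, P5=2, P6=1, P7=3) → (P0=2, P1=4, P2=6, P3=0, P4=3, P5=2, P6=0, P7=3)
step 3: fire t3:  (P0=2, P1=4, P2=6, P3=0, P4=3, P5=2, P6=0, P7=3) → (P0=2, P1=3, P2=6, P3=0, P4=5, P5=0, P6=0, P7=6)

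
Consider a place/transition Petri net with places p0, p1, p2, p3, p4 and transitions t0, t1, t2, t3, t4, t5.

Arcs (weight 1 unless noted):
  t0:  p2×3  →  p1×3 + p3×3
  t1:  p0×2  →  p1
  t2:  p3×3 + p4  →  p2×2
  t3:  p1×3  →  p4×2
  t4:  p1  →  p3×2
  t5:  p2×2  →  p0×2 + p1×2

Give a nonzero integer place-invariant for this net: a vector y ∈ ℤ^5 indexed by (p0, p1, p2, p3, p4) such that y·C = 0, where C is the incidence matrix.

y = (p0:1, p1:2, p2:3, p3:1, p4:3)

Incidence matrix C (rows=places, cols=transitions):
       t0   t1   t2   t3   t4   t5
   p0   0   -2    0    0    0    2
   p1   3    1    0   -3   -1    2
   p2  -3    0    2    0    0   -2
   p3   3    0   -3    0    2    0
   p4   0    0   -1    2    0    0

Candidate y = [1, 2, 3, 1, 3]; check y·C column-wise:
  col t0: 1·0 + 2·3 + 3·-3 + 1·3 + 3·0 = 0
  col t1: 1·-2 + 2·1 + 3·0 + 1·0 + 3·0 = 0
  col t2: 1·0 + 2·0 + 3·2 + 1·-3 + 3·-1 = 0
  col t3: 1·0 + 2·-3 + 3·0 + 1·0 + 3·2 = 0
  col t4: 1·0 + 2·-1 + 3·0 + 1·2 + 3·0 = 0
  col t5: 1·2 + 2·2 + 3·-2 + 1·0 + 3·0 = 0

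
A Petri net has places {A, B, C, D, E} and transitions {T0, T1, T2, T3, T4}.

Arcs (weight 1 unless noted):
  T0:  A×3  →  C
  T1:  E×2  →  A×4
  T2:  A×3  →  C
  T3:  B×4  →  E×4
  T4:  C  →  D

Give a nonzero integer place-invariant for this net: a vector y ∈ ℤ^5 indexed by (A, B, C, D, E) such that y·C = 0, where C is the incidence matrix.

Incidence matrix C (rows=places, cols=transitions):
       T0   T1   T2   T3   T4
    A  -3    4   -3    0    0
    B   0    0    0   -4    0
    C   1    0    1    0   -1
    D   0    0    0    0    1
    E   0   -2    0    4    0

Candidate y = [1, 2, 3, 3, 2]; check y·C column-wise:
  col T0: 1·-3 + 2·0 + 3·1 + 3·0 + 2·0 = 0
  col T1: 1·4 + 2·0 + 3·0 + 3·0 + 2·-2 = 0
  col T2: 1·-3 + 2·0 + 3·1 + 3·0 + 2·0 = 0
  col T3: 1·0 + 2·-4 + 3·0 + 3·0 + 2·4 = 0
  col T4: 1·0 + 2·0 + 3·-1 + 3·1 + 2·0 = 0

y = (A:1, B:2, C:3, D:3, E:2)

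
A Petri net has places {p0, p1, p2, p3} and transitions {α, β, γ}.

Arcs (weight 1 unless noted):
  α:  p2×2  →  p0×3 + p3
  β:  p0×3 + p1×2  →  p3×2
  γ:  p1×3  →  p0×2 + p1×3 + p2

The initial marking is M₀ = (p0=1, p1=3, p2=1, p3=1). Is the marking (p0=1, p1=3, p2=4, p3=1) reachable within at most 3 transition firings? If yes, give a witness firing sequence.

depth 0: 1 marking
depth 1: 2 markings reached so far
depth 2: 5 markings reached so far
depth 3: 9 markings reached so far
target is not among the 9 markings reachable within 3 steps

NO — not reachable within 3 firings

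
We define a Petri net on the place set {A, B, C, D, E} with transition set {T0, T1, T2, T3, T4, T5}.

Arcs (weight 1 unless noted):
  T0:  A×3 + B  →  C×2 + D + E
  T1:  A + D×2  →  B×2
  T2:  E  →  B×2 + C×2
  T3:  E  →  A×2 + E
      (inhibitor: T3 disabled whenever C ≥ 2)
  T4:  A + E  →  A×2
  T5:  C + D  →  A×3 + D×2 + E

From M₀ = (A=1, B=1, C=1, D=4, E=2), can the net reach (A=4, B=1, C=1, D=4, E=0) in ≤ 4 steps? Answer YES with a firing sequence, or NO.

NO — not reachable within 4 firings

depth 0: 1 marking
depth 1: 6 markings reached so far
depth 2: 21 markings reached so far
depth 3: 55 markings reached so far
depth 4: 119 markings reached so far
target is not among the 119 markings reachable within 4 steps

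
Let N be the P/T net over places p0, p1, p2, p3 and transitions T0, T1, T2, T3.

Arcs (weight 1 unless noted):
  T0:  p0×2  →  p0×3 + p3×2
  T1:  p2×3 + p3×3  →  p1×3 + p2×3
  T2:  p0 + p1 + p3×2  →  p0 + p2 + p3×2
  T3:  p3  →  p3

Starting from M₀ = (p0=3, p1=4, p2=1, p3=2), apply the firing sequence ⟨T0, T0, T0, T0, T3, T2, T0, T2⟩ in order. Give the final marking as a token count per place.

(p0=8, p1=2, p2=3, p3=12)

step 1: fire T0:  (p0=3, p1=4, p2=1, p3=2) → (p0=4, p1=4, p2=1, p3=4)
step 2: fire T0:  (p0=4, p1=4, p2=1, p3=4) → (p0=5, p1=4, p2=1, p3=6)
step 3: fire T0:  (p0=5, p1=4, p2=1, p3=6) → (p0=6, p1=4, p2=1, p3=8)
step 4: fire T0:  (p0=6, p1=4, p2=1, p3=8) → (p0=7, p1=4, p2=1, p3=10)
step 5: fire T3:  (p0=7, p1=4, p2=1, p3=10) → (p0=7, p1=4, p2=1, p3=10)
step 6: fire T2:  (p0=7, p1=4, p2=1, p3=10) → (p0=7, p1=3, p2=2, p3=10)
step 7: fire T0:  (p0=7, p1=3, p2=2, p3=10) → (p0=8, p1=3, p2=2, p3=12)
step 8: fire T2:  (p0=8, p1=3, p2=2, p3=12) → (p0=8, p1=2, p2=3, p3=12)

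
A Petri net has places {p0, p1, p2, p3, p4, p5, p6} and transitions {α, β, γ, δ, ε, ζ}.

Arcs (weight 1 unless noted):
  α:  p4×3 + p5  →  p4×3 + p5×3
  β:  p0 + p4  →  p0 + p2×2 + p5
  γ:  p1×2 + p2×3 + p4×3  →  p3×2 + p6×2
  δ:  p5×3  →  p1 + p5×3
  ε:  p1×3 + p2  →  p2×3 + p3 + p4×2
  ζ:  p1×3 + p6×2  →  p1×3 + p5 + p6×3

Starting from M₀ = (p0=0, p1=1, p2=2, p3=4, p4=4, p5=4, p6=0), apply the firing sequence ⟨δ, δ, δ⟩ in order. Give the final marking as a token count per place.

(p0=0, p1=4, p2=2, p3=4, p4=4, p5=4, p6=0)

step 1: fire δ:  (p0=0, p1=1, p2=2, p3=4, p4=4, p5=4, p6=0) → (p0=0, p1=2, p2=2, p3=4, p4=4, p5=4, p6=0)
step 2: fire δ:  (p0=0, p1=2, p2=2, p3=4, p4=4, p5=4, p6=0) → (p0=0, p1=3, p2=2, p3=4, p4=4, p5=4, p6=0)
step 3: fire δ:  (p0=0, p1=3, p2=2, p3=4, p4=4, p5=4, p6=0) → (p0=0, p1=4, p2=2, p3=4, p4=4, p5=4, p6=0)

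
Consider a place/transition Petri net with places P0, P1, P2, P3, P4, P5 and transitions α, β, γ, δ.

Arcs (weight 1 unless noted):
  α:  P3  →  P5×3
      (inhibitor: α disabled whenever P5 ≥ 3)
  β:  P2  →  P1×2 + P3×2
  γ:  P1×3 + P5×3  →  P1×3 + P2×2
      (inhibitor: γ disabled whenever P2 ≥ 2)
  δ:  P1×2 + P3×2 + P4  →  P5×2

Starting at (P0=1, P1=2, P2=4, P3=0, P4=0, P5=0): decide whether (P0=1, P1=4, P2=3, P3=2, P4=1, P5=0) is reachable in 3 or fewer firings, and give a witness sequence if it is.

NO — not reachable within 3 firings

depth 0: 1 marking
depth 1: 2 markings reached so far
depth 2: 4 markings reached so far
depth 3: 6 markings reached so far
target is not among the 6 markings reachable within 3 steps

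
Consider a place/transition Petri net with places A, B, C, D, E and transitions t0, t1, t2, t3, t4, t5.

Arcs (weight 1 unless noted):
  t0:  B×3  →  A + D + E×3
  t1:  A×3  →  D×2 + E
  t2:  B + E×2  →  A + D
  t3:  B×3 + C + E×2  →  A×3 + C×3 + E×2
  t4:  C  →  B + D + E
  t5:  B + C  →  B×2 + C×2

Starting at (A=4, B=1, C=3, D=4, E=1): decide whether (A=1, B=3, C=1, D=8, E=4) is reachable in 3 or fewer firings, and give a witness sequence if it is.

step 1: fire t1:  (A=4, B=1, C=3, D=4, E=1) → (A=1, B=1, C=3, D=6, E=2)
step 2: fire t4:  (A=1, B=1, C=3, D=6, E=2) → (A=1, B=2, C=2, D=7, E=3)
step 3: fire t4:  (A=1, B=2, C=2, D=7, E=3) → (A=1, B=3, C=1, D=8, E=4)

YES — reachable via ⟨t1, t4, t4⟩ (3 firings)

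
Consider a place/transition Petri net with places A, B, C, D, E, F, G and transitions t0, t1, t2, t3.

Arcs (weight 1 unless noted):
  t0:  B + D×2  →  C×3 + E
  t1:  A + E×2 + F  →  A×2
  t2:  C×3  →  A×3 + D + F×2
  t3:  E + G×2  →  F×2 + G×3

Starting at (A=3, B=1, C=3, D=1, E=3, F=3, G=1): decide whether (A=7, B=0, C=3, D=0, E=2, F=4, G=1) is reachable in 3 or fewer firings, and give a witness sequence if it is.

YES — reachable via ⟨t1, t2, t0⟩ (3 firings)

step 1: fire t1:  (A=3, B=1, C=3, D=1, E=3, F=3, G=1) → (A=4, B=1, C=3, D=1, E=1, F=2, G=1)
step 2: fire t2:  (A=4, B=1, C=3, D=1, E=1, F=2, G=1) → (A=7, B=1, C=0, D=2, E=1, F=4, G=1)
step 3: fire t0:  (A=7, B=1, C=0, D=2, E=1, F=4, G=1) → (A=7, B=0, C=3, D=0, E=2, F=4, G=1)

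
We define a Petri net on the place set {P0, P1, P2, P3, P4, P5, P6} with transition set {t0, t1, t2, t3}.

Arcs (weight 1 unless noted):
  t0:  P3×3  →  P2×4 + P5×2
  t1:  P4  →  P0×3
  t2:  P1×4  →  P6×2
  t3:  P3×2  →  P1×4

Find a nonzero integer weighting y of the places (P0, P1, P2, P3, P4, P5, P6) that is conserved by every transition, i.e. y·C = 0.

y = (P0:1, P1:0, P2:0, P3:0, P4:3, P5:0, P6:0)

Incidence matrix C (rows=places, cols=transitions):
       t0   t1   t2   t3
   P0   0    3    0    0
   P1   0    0   -4    4
   P2   4    0    0    0
   P3  -3    0    0   -2
   P4   0   -1    0    0
   P5   2    0    0    0
   P6   0    0    2    0

Candidate y = [1, 0, 0, 0, 3, 0, 0]; check y·C column-wise:
  col t0: 1·0 + 0·4 + 0·-3 + 3·0 + 0·2 = 0
  col t1: 1·3 + 3·-1 = 0
  col t2: 1·0 + 0·-4 + 3·0 + 0·2 = 0
  col t3: 1·0 + 0·4 + 0·-2 + 3·0 = 0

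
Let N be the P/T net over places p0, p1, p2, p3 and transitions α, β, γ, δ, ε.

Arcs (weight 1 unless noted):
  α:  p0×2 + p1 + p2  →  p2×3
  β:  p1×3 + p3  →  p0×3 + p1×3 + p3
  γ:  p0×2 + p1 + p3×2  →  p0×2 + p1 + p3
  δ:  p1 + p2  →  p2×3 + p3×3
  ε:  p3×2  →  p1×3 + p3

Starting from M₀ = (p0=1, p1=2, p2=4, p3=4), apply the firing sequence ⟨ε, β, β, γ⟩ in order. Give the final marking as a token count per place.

(p0=7, p1=5, p2=4, p3=2)

step 1: fire ε:  (p0=1, p1=2, p2=4, p3=4) → (p0=1, p1=5, p2=4, p3=3)
step 2: fire β:  (p0=1, p1=5, p2=4, p3=3) → (p0=4, p1=5, p2=4, p3=3)
step 3: fire β:  (p0=4, p1=5, p2=4, p3=3) → (p0=7, p1=5, p2=4, p3=3)
step 4: fire γ:  (p0=7, p1=5, p2=4, p3=3) → (p0=7, p1=5, p2=4, p3=2)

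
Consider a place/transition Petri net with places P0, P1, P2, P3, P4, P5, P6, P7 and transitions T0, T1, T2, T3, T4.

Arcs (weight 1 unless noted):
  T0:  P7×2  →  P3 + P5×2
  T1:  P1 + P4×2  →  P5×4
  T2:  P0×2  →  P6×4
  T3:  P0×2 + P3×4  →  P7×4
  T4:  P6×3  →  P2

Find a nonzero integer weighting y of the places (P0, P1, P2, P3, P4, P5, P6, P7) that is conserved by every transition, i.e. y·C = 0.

y = (P0:0, P1:2, P2:0, P3:0, P4:-1, P5:0, P6:0, P7:0)

Incidence matrix C (rows=places, cols=transitions):
       T0   T1   T2   T3   T4
   P0   0    0   -2   -2    0
   P1   0   -1    0    0    0
   P2   0    0    0    0    1
   P3   1    0    0   -4    0
   P4   0   -2    0    0    0
   P5   2    4    0    0    0
   P6   0    0    4    0   -3
   P7  -2    0    0    4    0

Candidate y = [0, 2, 0, 0, -1, 0, 0, 0]; check y·C column-wise:
  col T0: 2·0 + 0·1 + -1·0 + 0·2 + 0·-2 = 0
  col T1: 2·-1 + -1·-2 + 0·4 = 0
  col T2: 0·-2 + 2·0 + -1·0 + 0·4 = 0
  col T3: 0·-2 + 2·0 + 0·-4 + -1·0 + 0·4 = 0
  col T4: 2·0 + 0·1 + -1·0 + 0·-3 = 0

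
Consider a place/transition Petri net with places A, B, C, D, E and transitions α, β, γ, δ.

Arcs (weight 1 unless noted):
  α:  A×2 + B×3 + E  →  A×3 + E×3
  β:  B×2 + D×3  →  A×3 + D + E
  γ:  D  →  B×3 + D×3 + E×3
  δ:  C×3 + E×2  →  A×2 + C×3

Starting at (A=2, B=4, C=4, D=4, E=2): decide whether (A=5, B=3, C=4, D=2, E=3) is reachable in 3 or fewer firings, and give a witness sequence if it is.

NO — not reachable within 3 firings

depth 0: 1 marking
depth 1: 5 markings reached so far
depth 2: 11 markings reached so far
depth 3: 22 markings reached so far
target is not among the 22 markings reachable within 3 steps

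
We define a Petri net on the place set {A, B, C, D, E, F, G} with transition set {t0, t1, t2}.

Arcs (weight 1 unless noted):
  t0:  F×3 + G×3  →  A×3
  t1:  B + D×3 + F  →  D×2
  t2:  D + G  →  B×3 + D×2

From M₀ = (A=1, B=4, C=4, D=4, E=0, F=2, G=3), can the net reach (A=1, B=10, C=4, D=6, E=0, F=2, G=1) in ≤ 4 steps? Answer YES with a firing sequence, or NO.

step 1: fire t2:  (A=1, B=4, C=4, D=4, E=0, F=2, G=3) → (A=1, B=7, C=4, D=5, E=0, F=2, G=2)
step 2: fire t2:  (A=1, B=7, C=4, D=5, E=0, F=2, G=2) → (A=1, B=10, C=4, D=6, E=0, F=2, G=1)

YES — reachable via ⟨t2, t2⟩ (2 firings)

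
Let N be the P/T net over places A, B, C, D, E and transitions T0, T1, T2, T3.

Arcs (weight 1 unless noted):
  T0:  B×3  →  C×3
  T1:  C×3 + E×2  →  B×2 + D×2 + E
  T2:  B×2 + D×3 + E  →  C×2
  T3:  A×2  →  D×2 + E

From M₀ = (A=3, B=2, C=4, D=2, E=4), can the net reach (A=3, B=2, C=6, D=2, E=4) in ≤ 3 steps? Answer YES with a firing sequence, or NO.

NO — not reachable within 3 firings

depth 0: 1 marking
depth 1: 3 markings reached so far
depth 2: 7 markings reached so far
depth 3: 11 markings reached so far
target is not among the 11 markings reachable within 3 steps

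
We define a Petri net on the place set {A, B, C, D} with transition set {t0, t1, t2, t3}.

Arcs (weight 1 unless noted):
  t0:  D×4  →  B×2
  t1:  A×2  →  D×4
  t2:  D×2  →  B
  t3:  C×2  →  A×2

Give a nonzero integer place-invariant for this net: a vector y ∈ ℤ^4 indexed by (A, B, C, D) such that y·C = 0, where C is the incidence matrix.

Incidence matrix C (rows=places, cols=transitions):
       t0   t1   t2   t3
    A   0   -2    0    2
    B   2    0    1    0
    C   0    0    0   -2
    D  -4    4   -2    0

Candidate y = [2, 2, 2, 1]; check y·C column-wise:
  col t0: 2·0 + 2·2 + 2·0 + 1·-4 = 0
  col t1: 2·-2 + 2·0 + 2·0 + 1·4 = 0
  col t2: 2·0 + 2·1 + 2·0 + 1·-2 = 0
  col t3: 2·2 + 2·0 + 2·-2 + 1·0 = 0

y = (A:2, B:2, C:2, D:1)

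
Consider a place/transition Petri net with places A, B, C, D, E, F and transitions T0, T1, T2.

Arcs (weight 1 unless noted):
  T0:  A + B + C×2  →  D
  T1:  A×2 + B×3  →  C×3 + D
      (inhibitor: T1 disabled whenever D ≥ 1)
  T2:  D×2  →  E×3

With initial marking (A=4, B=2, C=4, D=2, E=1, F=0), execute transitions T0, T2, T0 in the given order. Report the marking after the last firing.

(A=2, B=0, C=0, D=2, E=4, F=0)

step 1: fire T0:  (A=4, B=2, C=4, D=2, E=1, F=0) → (A=3, B=1, C=2, D=3, E=1, F=0)
step 2: fire T2:  (A=3, B=1, C=2, D=3, E=1, F=0) → (A=3, B=1, C=2, D=1, E=4, F=0)
step 3: fire T0:  (A=3, B=1, C=2, D=1, E=4, F=0) → (A=2, B=0, C=0, D=2, E=4, F=0)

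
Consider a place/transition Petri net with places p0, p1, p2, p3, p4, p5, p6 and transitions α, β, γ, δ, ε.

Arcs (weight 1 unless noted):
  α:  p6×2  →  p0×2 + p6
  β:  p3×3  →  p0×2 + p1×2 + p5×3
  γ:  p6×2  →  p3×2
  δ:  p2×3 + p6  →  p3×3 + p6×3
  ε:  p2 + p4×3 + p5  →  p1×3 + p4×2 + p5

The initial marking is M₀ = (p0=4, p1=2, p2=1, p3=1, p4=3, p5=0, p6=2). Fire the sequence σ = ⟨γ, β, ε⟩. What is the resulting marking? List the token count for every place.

(p0=6, p1=7, p2=0, p3=0, p4=2, p5=3, p6=0)

step 1: fire γ:  (p0=4, p1=2, p2=1, p3=1, p4=3, p5=0, p6=2) → (p0=4, p1=2, p2=1, p3=3, p4=3, p5=0, p6=0)
step 2: fire β:  (p0=4, p1=2, p2=1, p3=3, p4=3, p5=0, p6=0) → (p0=6, p1=4, p2=1, p3=0, p4=3, p5=3, p6=0)
step 3: fire ε:  (p0=6, p1=4, p2=1, p3=0, p4=3, p5=3, p6=0) → (p0=6, p1=7, p2=0, p3=0, p4=2, p5=3, p6=0)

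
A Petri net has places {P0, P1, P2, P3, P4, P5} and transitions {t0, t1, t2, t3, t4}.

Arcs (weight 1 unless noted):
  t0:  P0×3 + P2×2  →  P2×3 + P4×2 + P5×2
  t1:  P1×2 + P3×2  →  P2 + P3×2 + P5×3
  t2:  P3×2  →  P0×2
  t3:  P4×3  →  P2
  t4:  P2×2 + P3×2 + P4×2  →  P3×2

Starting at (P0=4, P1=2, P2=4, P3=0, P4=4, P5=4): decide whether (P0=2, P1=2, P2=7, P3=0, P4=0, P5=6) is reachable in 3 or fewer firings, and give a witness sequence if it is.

NO — not reachable within 3 firings

depth 0: 1 marking
depth 1: 3 markings reached so far
depth 2: 4 markings reached so far
depth 3: 5 markings reached so far
target is not among the 5 markings reachable within 3 steps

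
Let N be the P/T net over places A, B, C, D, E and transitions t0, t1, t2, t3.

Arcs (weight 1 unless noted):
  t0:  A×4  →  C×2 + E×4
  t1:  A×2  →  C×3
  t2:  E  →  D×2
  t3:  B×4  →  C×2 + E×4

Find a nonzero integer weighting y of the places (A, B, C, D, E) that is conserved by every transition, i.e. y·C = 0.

y = (A:3, B:3, C:2, D:1, E:2)

Incidence matrix C (rows=places, cols=transitions):
       t0   t1   t2   t3
    A  -4   -2    0    0
    B   0    0    0   -4
    C   2    3    0    2
    D   0    0    2    0
    E   4    0   -1    4

Candidate y = [3, 3, 2, 1, 2]; check y·C column-wise:
  col t0: 3·-4 + 3·0 + 2·2 + 1·0 + 2·4 = 0
  col t1: 3·-2 + 3·0 + 2·3 + 1·0 + 2·0 = 0
  col t2: 3·0 + 3·0 + 2·0 + 1·2 + 2·-1 = 0
  col t3: 3·0 + 3·-4 + 2·2 + 1·0 + 2·4 = 0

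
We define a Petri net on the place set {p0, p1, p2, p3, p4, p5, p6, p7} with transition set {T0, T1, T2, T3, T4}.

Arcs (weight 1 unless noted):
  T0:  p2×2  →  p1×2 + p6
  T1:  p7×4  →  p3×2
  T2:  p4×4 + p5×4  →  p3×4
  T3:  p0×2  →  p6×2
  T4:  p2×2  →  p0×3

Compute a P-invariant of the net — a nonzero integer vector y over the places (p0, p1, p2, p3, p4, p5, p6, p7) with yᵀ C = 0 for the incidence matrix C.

y = (p0:0, p1:0, p2:0, p3:0, p4:1, p5:-1, p6:0, p7:0)

Incidence matrix C (rows=places, cols=transitions):
       T0   T1   T2   T3   T4
   p0   0    0    0   -2    3
   p1   2    0    0    0    0
   p2  -2    0    0    0   -2
   p3   0    2    4    0    0
   p4   0    0   -4    0    0
   p5   0    0   -4    0    0
   p6   1    0    0    2    0
   p7   0   -4    0    0    0

Candidate y = [0, 0, 0, 0, 1, -1, 0, 0]; check y·C column-wise:
  col T0: 0·2 + 0·-2 + 1·0 + -1·0 + 0·1 = 0
  col T1: 0·2 + 1·0 + -1·0 + 0·-4 = 0
  col T2: 0·4 + 1·-4 + -1·-4 = 0
  col T3: 0·-2 + 1·0 + -1·0 + 0·2 = 0
  col T4: 0·3 + 0·-2 + 1·0 + -1·0 = 0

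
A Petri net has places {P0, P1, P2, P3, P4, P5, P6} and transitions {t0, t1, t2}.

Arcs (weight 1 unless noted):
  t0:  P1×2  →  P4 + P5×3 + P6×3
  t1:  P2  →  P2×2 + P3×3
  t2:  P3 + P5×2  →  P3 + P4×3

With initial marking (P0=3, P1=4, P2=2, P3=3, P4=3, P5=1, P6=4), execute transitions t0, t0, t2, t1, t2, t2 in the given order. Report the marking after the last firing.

(P0=3, P1=0, P2=3, P3=6, P4=14, P5=1, P6=10)

step 1: fire t0:  (P0=3, P1=4, P2=2, P3=3, P4=3, P5=1, P6=4) → (P0=3, P1=2, P2=2, P3=3, P4=4, P5=4, P6=7)
step 2: fire t0:  (P0=3, P1=2, P2=2, P3=3, P4=4, P5=4, P6=7) → (P0=3, P1=0, P2=2, P3=3, P4=5, P5=7, P6=10)
step 3: fire t2:  (P0=3, P1=0, P2=2, P3=3, P4=5, P5=7, P6=10) → (P0=3, P1=0, P2=2, P3=3, P4=8, P5=5, P6=10)
step 4: fire t1:  (P0=3, P1=0, P2=2, P3=3, P4=8, P5=5, P6=10) → (P0=3, P1=0, P2=3, P3=6, P4=8, P5=5, P6=10)
step 5: fire t2:  (P0=3, P1=0, P2=3, P3=6, P4=8, P5=5, P6=10) → (P0=3, P1=0, P2=3, P3=6, P4=11, P5=3, P6=10)
step 6: fire t2:  (P0=3, P1=0, P2=3, P3=6, P4=11, P5=3, P6=10) → (P0=3, P1=0, P2=3, P3=6, P4=14, P5=1, P6=10)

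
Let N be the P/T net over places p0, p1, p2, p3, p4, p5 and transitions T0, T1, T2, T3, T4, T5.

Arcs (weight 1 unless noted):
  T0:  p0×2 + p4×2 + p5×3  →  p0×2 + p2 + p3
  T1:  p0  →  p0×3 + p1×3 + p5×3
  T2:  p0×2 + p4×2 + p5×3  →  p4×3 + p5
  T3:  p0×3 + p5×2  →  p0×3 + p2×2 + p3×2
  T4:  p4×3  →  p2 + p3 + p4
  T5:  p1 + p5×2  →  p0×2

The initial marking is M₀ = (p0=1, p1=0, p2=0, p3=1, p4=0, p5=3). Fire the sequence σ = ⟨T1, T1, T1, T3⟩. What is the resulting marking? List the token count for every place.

(p0=7, p1=9, p2=2, p3=3, p4=0, p5=10)

step 1: fire T1:  (p0=1, p1=0, p2=0, p3=1, p4=0, p5=3) → (p0=3, p1=3, p2=0, p3=1, p4=0, p5=6)
step 2: fire T1:  (p0=3, p1=3, p2=0, p3=1, p4=0, p5=6) → (p0=5, p1=6, p2=0, p3=1, p4=0, p5=9)
step 3: fire T1:  (p0=5, p1=6, p2=0, p3=1, p4=0, p5=9) → (p0=7, p1=9, p2=0, p3=1, p4=0, p5=12)
step 4: fire T3:  (p0=7, p1=9, p2=0, p3=1, p4=0, p5=12) → (p0=7, p1=9, p2=2, p3=3, p4=0, p5=10)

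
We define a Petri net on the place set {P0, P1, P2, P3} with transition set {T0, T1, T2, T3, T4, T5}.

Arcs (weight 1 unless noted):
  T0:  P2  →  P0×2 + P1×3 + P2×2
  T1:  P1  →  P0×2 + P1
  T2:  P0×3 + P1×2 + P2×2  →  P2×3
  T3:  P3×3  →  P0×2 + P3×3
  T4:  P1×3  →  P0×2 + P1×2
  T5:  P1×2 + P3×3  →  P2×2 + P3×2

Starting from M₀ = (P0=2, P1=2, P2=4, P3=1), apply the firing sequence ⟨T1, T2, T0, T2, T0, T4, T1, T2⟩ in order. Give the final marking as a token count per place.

step 1: fire T1:  (P0=2, P1=2, P2=4, P3=1) → (P0=4, P1=2, P2=4, P3=1)
step 2: fire T2:  (P0=4, P1=2, P2=4, P3=1) → (P0=1, P1=0, P2=5, P3=1)
step 3: fire T0:  (P0=1, P1=0, P2=5, P3=1) → (P0=3, P1=3, P2=6, P3=1)
step 4: fire T2:  (P0=3, P1=3, P2=6, P3=1) → (P0=0, P1=1, P2=7, P3=1)
step 5: fire T0:  (P0=0, P1=1, P2=7, P3=1) → (P0=2, P1=4, P2=8, P3=1)
step 6: fire T4:  (P0=2, P1=4, P2=8, P3=1) → (P0=4, P1=3, P2=8, P3=1)
step 7: fire T1:  (P0=4, P1=3, P2=8, P3=1) → (P0=6, P1=3, P2=8, P3=1)
step 8: fire T2:  (P0=6, P1=3, P2=8, P3=1) → (P0=3, P1=1, P2=9, P3=1)

(P0=3, P1=1, P2=9, P3=1)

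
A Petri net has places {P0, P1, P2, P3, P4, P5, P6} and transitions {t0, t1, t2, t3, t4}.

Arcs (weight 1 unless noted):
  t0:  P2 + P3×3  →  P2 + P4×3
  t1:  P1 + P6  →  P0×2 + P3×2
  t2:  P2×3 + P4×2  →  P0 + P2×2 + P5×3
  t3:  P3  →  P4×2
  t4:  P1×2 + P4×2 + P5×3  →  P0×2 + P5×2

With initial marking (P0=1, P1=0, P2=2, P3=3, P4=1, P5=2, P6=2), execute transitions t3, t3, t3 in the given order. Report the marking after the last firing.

step 1: fire t3:  (P0=1, P1=0, P2=2, P3=3, P4=1, P5=2, P6=2) → (P0=1, P1=0, P2=2, P3=2, P4=3, P5=2, P6=2)
step 2: fire t3:  (P0=1, P1=0, P2=2, P3=2, P4=3, P5=2, P6=2) → (P0=1, P1=0, P2=2, P3=1, P4=5, P5=2, P6=2)
step 3: fire t3:  (P0=1, P1=0, P2=2, P3=1, P4=5, P5=2, P6=2) → (P0=1, P1=0, P2=2, P3=0, P4=7, P5=2, P6=2)

(P0=1, P1=0, P2=2, P3=0, P4=7, P5=2, P6=2)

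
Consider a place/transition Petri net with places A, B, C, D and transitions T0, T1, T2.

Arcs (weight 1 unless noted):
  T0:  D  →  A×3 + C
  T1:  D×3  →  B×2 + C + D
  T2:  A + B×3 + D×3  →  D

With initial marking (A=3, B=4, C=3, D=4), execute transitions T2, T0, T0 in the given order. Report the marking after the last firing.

step 1: fire T2:  (A=3, B=4, C=3, D=4) → (A=2, B=1, C=3, D=2)
step 2: fire T0:  (A=2, B=1, C=3, D=2) → (A=5, B=1, C=4, D=1)
step 3: fire T0:  (A=5, B=1, C=4, D=1) → (A=8, B=1, C=5, D=0)

(A=8, B=1, C=5, D=0)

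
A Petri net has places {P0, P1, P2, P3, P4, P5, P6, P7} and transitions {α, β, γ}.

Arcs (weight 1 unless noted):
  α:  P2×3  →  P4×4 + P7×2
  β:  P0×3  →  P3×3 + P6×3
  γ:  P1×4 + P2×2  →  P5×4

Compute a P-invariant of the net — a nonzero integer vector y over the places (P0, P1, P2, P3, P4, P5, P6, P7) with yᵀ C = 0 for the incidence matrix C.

y = (P0:1, P1:0, P2:0, P3:1, P4:0, P5:0, P6:0, P7:0)

Incidence matrix C (rows=places, cols=transitions):
        α    β    γ
   P0   0   -3    0
   P1   0    0   -4
   P2  -3    0   -2
   P3   0    3    0
   P4   4    0    0
   P5   0    0    4
   P6   0    3    0
   P7   2    0    0

Candidate y = [1, 0, 0, 1, 0, 0, 0, 0]; check y·C column-wise:
  col α: 1·0 + 0·-3 + 1·0 + 0·4 + 0·2 = 0
  col β: 1·-3 + 1·3 + 0·3 = 0
  col γ: 1·0 + 0·-4 + 0·-2 + 1·0 + 0·4 = 0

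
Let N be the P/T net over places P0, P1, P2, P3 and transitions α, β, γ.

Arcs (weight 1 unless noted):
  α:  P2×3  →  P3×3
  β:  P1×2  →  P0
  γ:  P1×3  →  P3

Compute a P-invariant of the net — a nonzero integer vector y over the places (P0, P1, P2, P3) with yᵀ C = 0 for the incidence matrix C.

Incidence matrix C (rows=places, cols=transitions):
        α    β    γ
   P0   0    1    0
   P1   0   -2   -3
   P2  -3    0    0
   P3   3    0    1

Candidate y = [2, 1, 3, 3]; check y·C column-wise:
  col α: 2·0 + 1·0 + 3·-3 + 3·3 = 0
  col β: 2·1 + 1·-2 + 3·0 + 3·0 = 0
  col γ: 2·0 + 1·-3 + 3·0 + 3·1 = 0

y = (P0:2, P1:1, P2:3, P3:3)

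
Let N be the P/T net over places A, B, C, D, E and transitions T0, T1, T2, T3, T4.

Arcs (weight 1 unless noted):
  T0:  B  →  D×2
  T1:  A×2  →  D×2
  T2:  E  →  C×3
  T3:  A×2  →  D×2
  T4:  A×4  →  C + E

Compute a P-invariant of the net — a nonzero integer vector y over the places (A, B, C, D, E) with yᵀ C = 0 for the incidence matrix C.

Incidence matrix C (rows=places, cols=transitions):
       T0   T1   T2   T3   T4
    A   0   -2    0   -2   -4
    B  -1    0    0    0    0
    C   0    0    3    0    1
    D   2    2    0    2    0
    E   0    0   -1    0    1

Candidate y = [1, 2, 1, 1, 3]; check y·C column-wise:
  col T0: 1·0 + 2·-1 + 1·0 + 1·2 + 3·0 = 0
  col T1: 1·-2 + 2·0 + 1·0 + 1·2 + 3·0 = 0
  col T2: 1·0 + 2·0 + 1·3 + 1·0 + 3·-1 = 0
  col T3: 1·-2 + 2·0 + 1·0 + 1·2 + 3·0 = 0
  col T4: 1·-4 + 2·0 + 1·1 + 1·0 + 3·1 = 0

y = (A:1, B:2, C:1, D:1, E:3)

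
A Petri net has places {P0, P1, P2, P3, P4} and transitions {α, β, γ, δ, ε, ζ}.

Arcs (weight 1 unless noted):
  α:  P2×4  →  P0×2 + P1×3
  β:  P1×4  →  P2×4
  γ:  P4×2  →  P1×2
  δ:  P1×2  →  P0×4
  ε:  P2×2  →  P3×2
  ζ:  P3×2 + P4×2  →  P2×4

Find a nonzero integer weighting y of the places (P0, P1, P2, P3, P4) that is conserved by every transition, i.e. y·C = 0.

Incidence matrix C (rows=places, cols=transitions):
        α    β    γ    δ    ε    ζ
   P0   2    0    0    4    0    0
   P1   3   -4    2   -2    0    0
   P2  -4    4    0    0   -2    4
   P3   0    0    0    0    2   -2
   P4   0    0   -2    0    0   -2

Candidate y = [1, 2, 2, 2, 2]; check y·C column-wise:
  col α: 1·2 + 2·3 + 2·-4 + 2·0 + 2·0 = 0
  col β: 1·0 + 2·-4 + 2·4 + 2·0 + 2·0 = 0
  col γ: 1·0 + 2·2 + 2·0 + 2·0 + 2·-2 = 0
  col δ: 1·4 + 2·-2 + 2·0 + 2·0 + 2·0 = 0
  col ε: 1·0 + 2·0 + 2·-2 + 2·2 + 2·0 = 0
  col ζ: 1·0 + 2·0 + 2·4 + 2·-2 + 2·-2 = 0

y = (P0:1, P1:2, P2:2, P3:2, P4:2)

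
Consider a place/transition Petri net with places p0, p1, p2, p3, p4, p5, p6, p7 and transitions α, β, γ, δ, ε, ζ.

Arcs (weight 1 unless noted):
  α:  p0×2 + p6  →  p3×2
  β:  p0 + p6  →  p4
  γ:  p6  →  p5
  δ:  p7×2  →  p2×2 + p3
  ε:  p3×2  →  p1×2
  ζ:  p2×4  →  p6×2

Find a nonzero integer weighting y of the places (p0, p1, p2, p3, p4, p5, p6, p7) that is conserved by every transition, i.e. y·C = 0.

Incidence matrix C (rows=places, cols=transitions):
        α    β    γ    δ    ε    ζ
   p0  -2   -1    0    0    0    0
   p1   0    0    0    0    2    0
   p2   0    0    0    2    0   -4
   p3   2    0    0    1   -2    0
   p4   0    1    0    0    0    0
   p5   0    0    1    0    0    0
   p6  -1   -1   -1    0    0    2
   p7   0    0    0   -2    0    0

Candidate y = [3, 2, -1, 2, 1, -2, -2, 0]; check y·C column-wise:
  col α: 3·-2 + 2·0 + -1·0 + 2·2 + 1·0 + -2·0 + -2·-1 = 0
  col β: 3·-1 + 2·0 + -1·0 + 2·0 + 1·1 + -2·0 + -2·-1 = 0
  col γ: 3·0 + 2·0 + -1·0 + 2·0 + 1·0 + -2·1 + -2·-1 = 0
  col δ: 3·0 + 2·0 + -1·2 + 2·1 + 1·0 + -2·0 + -2·0 + 0·-2 = 0
  col ε: 3·0 + 2·2 + -1·0 + 2·-2 + 1·0 + -2·0 + -2·0 = 0
  col ζ: 3·0 + 2·0 + -1·-4 + 2·0 + 1·0 + -2·0 + -2·2 = 0

y = (p0:3, p1:2, p2:-1, p3:2, p4:1, p5:-2, p6:-2, p7:0)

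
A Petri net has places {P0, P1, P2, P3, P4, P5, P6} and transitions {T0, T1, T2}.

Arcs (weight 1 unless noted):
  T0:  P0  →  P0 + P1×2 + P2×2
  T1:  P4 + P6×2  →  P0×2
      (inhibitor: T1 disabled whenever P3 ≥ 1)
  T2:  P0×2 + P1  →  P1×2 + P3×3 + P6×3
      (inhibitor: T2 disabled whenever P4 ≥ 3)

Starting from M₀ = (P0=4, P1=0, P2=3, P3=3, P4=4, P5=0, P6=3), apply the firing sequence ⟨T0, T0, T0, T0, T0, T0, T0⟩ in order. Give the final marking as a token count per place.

step 1: fire T0:  (P0=4, P1=0, P2=3, P3=3, P4=4, P5=0, P6=3) → (P0=4, P1=2, P2=5, P3=3, P4=4, P5=0, P6=3)
step 2: fire T0:  (P0=4, P1=2, P2=5, P3=3, P4=4, P5=0, P6=3) → (P0=4, P1=4, P2=7, P3=3, P4=4, P5=0, P6=3)
step 3: fire T0:  (P0=4, P1=4, P2=7, P3=3, P4=4, P5=0, P6=3) → (P0=4, P1=6, P2=9, P3=3, P4=4, P5=0, P6=3)
step 4: fire T0:  (P0=4, P1=6, P2=9, P3=3, P4=4, P5=0, P6=3) → (P0=4, P1=8, P2=11, P3=3, P4=4, P5=0, P6=3)
step 5: fire T0:  (P0=4, P1=8, P2=11, P3=3, P4=4, P5=0, P6=3) → (P0=4, P1=10, P2=13, P3=3, P4=4, P5=0, P6=3)
step 6: fire T0:  (P0=4, P1=10, P2=13, P3=3, P4=4, P5=0, P6=3) → (P0=4, P1=12, P2=15, P3=3, P4=4, P5=0, P6=3)
step 7: fire T0:  (P0=4, P1=12, P2=15, P3=3, P4=4, P5=0, P6=3) → (P0=4, P1=14, P2=17, P3=3, P4=4, P5=0, P6=3)

(P0=4, P1=14, P2=17, P3=3, P4=4, P5=0, P6=3)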